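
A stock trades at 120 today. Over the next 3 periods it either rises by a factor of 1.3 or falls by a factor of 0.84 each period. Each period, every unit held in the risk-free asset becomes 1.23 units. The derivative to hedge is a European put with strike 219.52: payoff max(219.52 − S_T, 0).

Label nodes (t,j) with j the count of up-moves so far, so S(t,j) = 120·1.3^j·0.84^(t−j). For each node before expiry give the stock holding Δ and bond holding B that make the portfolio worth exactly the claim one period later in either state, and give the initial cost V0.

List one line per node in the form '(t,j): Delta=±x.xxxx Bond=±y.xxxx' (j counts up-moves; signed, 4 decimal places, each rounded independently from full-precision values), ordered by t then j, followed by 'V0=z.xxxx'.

Risk-neutral probability p* = (R−d)/(u−d) = (1.23−0.84)/(1.3−0.84) = 0.8478.
At expiry t=3: V(3,0)=148.3955, V(3,1)=109.4464, V(3,2)=49.1680, V(3,3)=0.0000
  t=2,j=0: stock 84.6720 → up 110.0736 (V=109.4464), down 71.1245 (V=148.3955). Price 93.7995; hedge Δ=-1.0000, bond B=178.4715.
  t=2,j=1: stock 131.0400 → up 170.3520 (V=49.1680), down 110.0736 (V=109.4464). Price 47.4315; hedge Δ=-1.0000, bond B=178.4715.
  t=2,j=2: stock 202.8000 → up 263.6400 (V=0.0000), down 170.3520 (V=49.1680). Price 6.0830; hedge Δ=-0.5271, bond B=112.9700.
  t=1,j=0: stock 100.8000 → up 131.0400 (V=47.4315), down 84.6720 (V=93.7995). Price 44.2988; hedge Δ=-1.0000, bond B=145.0988.
  t=1,j=1: stock 156.0000 → up 202.8000 (V=6.0830), down 131.0400 (V=47.4315). Price 10.0611; hedge Δ=-0.5762, bond B=99.9493.
  t=0,j=0: stock 120.0000 → up 156.0000 (V=10.0611), down 100.8000 (V=44.2988). Price 12.4156; hedge Δ=-0.6202, bond B=86.8454.
The time-0 hedge costs 12.4156, which is the no-arbitrage price.

(0,0): Delta=-0.6202 Bond=86.8454
(1,0): Delta=-1.0000 Bond=145.0988
(1,1): Delta=-0.5762 Bond=99.9493
(2,0): Delta=-1.0000 Bond=178.4715
(2,1): Delta=-1.0000 Bond=178.4715
(2,2): Delta=-0.5271 Bond=112.9700
V0=12.4156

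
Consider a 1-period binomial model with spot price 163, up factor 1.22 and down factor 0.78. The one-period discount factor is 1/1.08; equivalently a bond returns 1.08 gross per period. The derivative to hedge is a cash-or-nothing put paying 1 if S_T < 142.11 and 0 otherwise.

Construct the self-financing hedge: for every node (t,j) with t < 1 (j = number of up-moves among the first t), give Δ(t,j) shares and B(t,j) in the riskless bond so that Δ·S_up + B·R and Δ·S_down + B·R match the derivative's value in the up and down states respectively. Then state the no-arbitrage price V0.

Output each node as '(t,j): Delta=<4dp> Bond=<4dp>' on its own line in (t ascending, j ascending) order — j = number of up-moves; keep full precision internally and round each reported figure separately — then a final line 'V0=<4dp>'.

(0,0): Delta=-0.0139 Bond=2.5673
V0=0.2946

The replicating-portfolio and risk-neutral prices coincide; use p* = (1.08−0.78)/(1.22−0.78) = 0.6818 for the latter.
Terminal payoffs: V(1,0)=1.0000, V(1,1)=0.0000
Node (0,0) S=163.0000: V=(p*·0.0000+(1−p*)·1.0000)/1.08=0.2946; Δ=(0.0000−1.0000)/(198.8600−127.1400)=-0.0139; B=V−Δ·S=2.5673
Root portfolio cost Δ·163+B reproduces V0=0.2946.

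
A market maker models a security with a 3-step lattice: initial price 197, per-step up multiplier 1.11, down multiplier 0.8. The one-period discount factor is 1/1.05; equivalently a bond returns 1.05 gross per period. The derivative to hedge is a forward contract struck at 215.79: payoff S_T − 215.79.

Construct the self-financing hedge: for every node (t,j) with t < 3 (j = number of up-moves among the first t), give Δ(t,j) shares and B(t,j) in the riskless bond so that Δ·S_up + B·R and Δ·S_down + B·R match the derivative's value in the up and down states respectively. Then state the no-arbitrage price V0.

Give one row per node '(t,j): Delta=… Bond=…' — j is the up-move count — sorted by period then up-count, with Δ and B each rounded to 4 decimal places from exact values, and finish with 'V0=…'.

(0,0): Delta=1.0000 Bond=-186.4075
(1,0): Delta=1.0000 Bond=-195.7279
(1,1): Delta=1.0000 Bond=-195.7279
(2,0): Delta=1.0000 Bond=-205.5143
(2,1): Delta=1.0000 Bond=-205.5143
(2,2): Delta=1.0000 Bond=-205.5143
V0=10.5925

No-arbitrage ⇒ martingale measure with p* = (R−d)/(u−d) = 0.8065.
Terminal values V(3,·): V(3,0)=-114.9260, V(3,1)=-75.8412, V(3,2)=-21.6110, V(3,3)=53.6333
(2,0): S=126.0800. Δ = (V_up−V_dn)/(S_up−S_dn) = (-75.8412−-114.9260)/(139.9488−100.8640) = 1.0000. V = [p*·-75.8412 + (1−p*)·-114.9260]/1.05 = -79.4343. B = V − Δ·S = -205.5143.
(2,1): S=174.9360. Δ = (V_up−V_dn)/(S_up−S_dn) = (-21.6110−-75.8412)/(194.1790−139.9488) = 1.0000. V = [p*·-21.6110 + (1−p*)·-75.8412]/1.05 = -30.5783. B = V − Δ·S = -205.5143.
(2,2): S=242.7237. Δ = (V_up−V_dn)/(S_up−S_dn) = (53.6333−-21.6110)/(269.4233−194.1790) = 1.0000. V = [p*·53.6333 + (1−p*)·-21.6110]/1.05 = 37.2094. B = V − Δ·S = -205.5143.
(1,0): S=157.6000. Δ = (V_up−V_dn)/(S_up−S_dn) = (-30.5783−-79.4343)/(174.9360−126.0800) = 1.0000. V = [p*·-30.5783 + (1−p*)·-79.4343]/1.05 = -38.1279. B = V − Δ·S = -195.7279.
(1,1): S=218.6700. Δ = (V_up−V_dn)/(S_up−S_dn) = (37.2094−-30.5783)/(242.7237−174.9360) = 1.0000. V = [p*·37.2094 + (1−p*)·-30.5783]/1.05 = 22.9421. B = V − Δ·S = -195.7279.
(0,0): S=197.0000. Δ = (V_up−V_dn)/(S_up−S_dn) = (22.9421−-38.1279)/(218.6700−157.6000) = 1.0000. V = [p*·22.9421 + (1−p*)·-38.1279]/1.05 = 10.5925. B = V − Δ·S = -186.4075.
Self-financing check: at every node Δ·S+B equals the discounted successor values.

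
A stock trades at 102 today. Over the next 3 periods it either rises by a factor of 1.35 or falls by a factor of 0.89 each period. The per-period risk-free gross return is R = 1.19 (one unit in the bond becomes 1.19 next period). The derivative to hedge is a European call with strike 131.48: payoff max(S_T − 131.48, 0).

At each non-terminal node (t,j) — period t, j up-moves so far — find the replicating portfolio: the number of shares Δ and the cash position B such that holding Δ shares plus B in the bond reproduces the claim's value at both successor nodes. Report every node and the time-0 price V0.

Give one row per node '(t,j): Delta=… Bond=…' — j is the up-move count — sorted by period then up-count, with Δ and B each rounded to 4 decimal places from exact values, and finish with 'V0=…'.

No-arbitrage ⇒ martingale measure with p* = (R−d)/(u−d) = 0.6522.
At expiry t=3: V(3,0)=0.0000, V(3,1)=0.0000, V(3,2)=33.9666, V(3,3)=119.4783
  t=2,j=0: stock 80.7942 → up 109.0722 (V=0.0000), down 71.9068 (V=0.0000). Price 0.0000; hedge Δ=0.0000, bond B=0.0000.
  t=2,j=1: stock 122.5530 → up 165.4466 (V=33.9666), down 109.0722 (V=0.0000). Price 18.6152; hedge Δ=0.6025, bond B=-55.2251.
  t=2,j=2: stock 185.8950 → up 250.9583 (V=119.4783), down 165.4466 (V=33.9666). Price 75.4076; hedge Δ=1.0000, bond B=-110.4874.
  t=1,j=0: stock 90.7800 → up 122.5530 (V=18.6152), down 80.7942 (V=0.0000). Price 10.2020; hedge Δ=0.4458, bond B=-30.2659.
  t=1,j=1: stock 137.7000 → up 185.8950 (V=75.4076), down 122.5530 (V=18.6152). Price 46.7678; hedge Δ=0.8966, bond B=-76.6939.
  t=0,j=0: stock 102.0000 → up 137.7000 (V=46.7678), down 90.7800 (V=10.2020). Price 28.6128; hedge Δ=0.7793, bond B=-50.8782.
Root portfolio cost Δ·102+B reproduces V0=28.6128.

(0,0): Delta=0.7793 Bond=-50.8782
(1,0): Delta=0.4458 Bond=-30.2659
(1,1): Delta=0.8966 Bond=-76.6939
(2,0): Delta=0.0000 Bond=0.0000
(2,1): Delta=0.6025 Bond=-55.2251
(2,2): Delta=1.0000 Bond=-110.4874
V0=28.6128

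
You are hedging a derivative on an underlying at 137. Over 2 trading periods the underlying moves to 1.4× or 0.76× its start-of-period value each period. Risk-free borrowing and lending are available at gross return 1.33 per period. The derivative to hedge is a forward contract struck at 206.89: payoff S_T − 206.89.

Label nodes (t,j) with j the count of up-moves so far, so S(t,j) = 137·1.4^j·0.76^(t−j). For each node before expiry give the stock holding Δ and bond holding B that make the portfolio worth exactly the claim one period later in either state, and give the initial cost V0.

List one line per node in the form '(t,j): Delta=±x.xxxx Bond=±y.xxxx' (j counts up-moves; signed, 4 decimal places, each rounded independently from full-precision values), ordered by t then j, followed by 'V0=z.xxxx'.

(0,0): Delta=1.0000 Bond=-116.9597
(1,0): Delta=1.0000 Bond=-155.5564
(1,1): Delta=1.0000 Bond=-155.5564
V0=20.0403

Under the risk-neutral measure, an up-move has probability p* = (R−d)/(u−d) = 0.8906 and values discount at R = 1.33.
Payoff layer (t=2): V(2,0)=-127.7588, V(2,1)=-61.1220, V(2,2)=61.6300
  t=1,j=0: stock 104.1200 → up 145.7680 (V=-61.1220), down 79.1312 (V=-127.7588). Price -51.4364; hedge Δ=1.0000, bond B=-155.5564.
  t=1,j=1: stock 191.8000 → up 268.5200 (V=61.6300), down 145.7680 (V=-61.1220). Price 36.2436; hedge Δ=1.0000, bond B=-155.5564.
  t=0,j=0: stock 137.0000 → up 191.8000 (V=36.2436), down 104.1200 (V=-51.4364). Price 20.0403; hedge Δ=1.0000, bond B=-116.9597.
Each (Δ,B) replicates both successor values, so the strategy is self-financing and V0 is arbitrage-free.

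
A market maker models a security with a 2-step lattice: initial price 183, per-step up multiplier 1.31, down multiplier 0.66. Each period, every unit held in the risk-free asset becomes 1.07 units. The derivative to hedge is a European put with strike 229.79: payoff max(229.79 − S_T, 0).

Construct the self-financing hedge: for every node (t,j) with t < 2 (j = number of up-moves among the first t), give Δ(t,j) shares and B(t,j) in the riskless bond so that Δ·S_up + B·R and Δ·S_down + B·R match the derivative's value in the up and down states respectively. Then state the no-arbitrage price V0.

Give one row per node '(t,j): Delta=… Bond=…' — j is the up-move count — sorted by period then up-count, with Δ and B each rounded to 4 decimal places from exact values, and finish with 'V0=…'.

Risk-neutral probability p* = (R−d)/(u−d) = (1.07−0.66)/(1.31−0.66) = 0.6308.
Terminal values V(2,·): V(2,0)=150.0752, V(2,1)=71.5682, V(2,2)=0.0000
Node (1,0) S=120.7800: V=(p*·71.5682+(1−p*)·150.0752)/1.07=93.9770; Δ=(71.5682−150.0752)/(158.2218−79.7148)=-1.0000; B=V−Δ·S=214.7570
Node (1,1) S=239.7300: V=(p*·0.0000+(1−p*)·71.5682)/1.07=24.6964; Δ=(0.0000−71.5682)/(314.0463−158.2218)=-0.4593; B=V−Δ·S=134.8014
Node (0,0) S=183.0000: V=(p*·24.6964+(1−p*)·93.9770)/1.07=46.9878; Δ=(24.6964−93.9770)/(239.7300−120.7800)=-0.5824; B=V−Δ·S=153.5733
Each (Δ,B) replicates both successor values, so the strategy is self-financing and V0 is arbitrage-free.

(0,0): Delta=-0.5824 Bond=153.5733
(1,0): Delta=-1.0000 Bond=214.7570
(1,1): Delta=-0.4593 Bond=134.8014
V0=46.9878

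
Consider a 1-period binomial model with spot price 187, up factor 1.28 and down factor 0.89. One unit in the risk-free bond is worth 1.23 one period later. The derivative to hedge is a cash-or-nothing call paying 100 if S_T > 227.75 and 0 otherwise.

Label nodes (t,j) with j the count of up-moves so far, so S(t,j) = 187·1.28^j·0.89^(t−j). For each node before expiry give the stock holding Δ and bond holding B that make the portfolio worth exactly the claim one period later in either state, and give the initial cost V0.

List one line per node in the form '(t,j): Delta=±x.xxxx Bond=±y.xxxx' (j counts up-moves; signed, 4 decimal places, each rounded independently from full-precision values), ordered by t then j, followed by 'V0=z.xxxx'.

(0,0): Delta=1.3712 Bond=-185.5326
V0=70.8776

No-arbitrage ⇒ martingale measure with p* = (R−d)/(u−d) = 0.8718.
Terminal values V(1,·): V(1,0)=0.0000, V(1,1)=100.0000
(0,0): S=187.0000. Δ = (V_up−V_dn)/(S_up−S_dn) = (100.0000−0.0000)/(239.3600−166.4300) = 1.3712. V = [p*·100.0000 + (1−p*)·0.0000]/1.23 = 70.8776. B = V − Δ·S = -185.5326.
The time-0 hedge costs 70.8776, which is the no-arbitrage price.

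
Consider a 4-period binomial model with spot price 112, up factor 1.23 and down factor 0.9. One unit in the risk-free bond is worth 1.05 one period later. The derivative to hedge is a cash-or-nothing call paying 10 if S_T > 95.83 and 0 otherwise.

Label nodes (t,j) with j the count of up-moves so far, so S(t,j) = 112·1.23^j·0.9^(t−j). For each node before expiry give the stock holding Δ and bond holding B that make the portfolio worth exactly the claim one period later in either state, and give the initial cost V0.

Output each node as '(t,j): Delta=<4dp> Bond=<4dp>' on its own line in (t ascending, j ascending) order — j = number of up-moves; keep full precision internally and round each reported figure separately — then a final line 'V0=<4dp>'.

(0,0): Delta=0.0379 Bond=3.2507
(1,0): Delta=0.0811 Bond=-0.9411
(1,1): Delta=0.0000 Bond=8.6384
(2,0): Delta=0.1735 Bond=-9.3701
(2,1): Delta=0.0000 Bond=9.0703
(2,2): Delta=0.0000 Bond=9.0703
(3,0): Delta=0.3711 Bond=-25.9740
(3,1): Delta=0.0000 Bond=9.5238
(3,2): Delta=0.0000 Bond=9.5238
(3,3): Delta=0.0000 Bond=9.5238
V0=7.4988

Under the risk-neutral measure, an up-move has probability p* = (R−d)/(u−d) = 0.4545 and values discount at R = 1.05.
Payoff layer (t=4): V(4,0)=0.0000, V(4,1)=10.0000, V(4,2)=10.0000, V(4,3)=10.0000, V(4,4)=10.0000
  t=3,j=0: stock 81.6480 → up 100.4270 (V=10.0000), down 73.4832 (V=0.0000). Price 4.3290; hedge Δ=0.3711, bond B=-25.9740.
  t=3,j=1: stock 111.5856 → up 137.2503 (V=10.0000), down 100.4270 (V=10.0000). Price 9.5238; hedge Δ=0.0000, bond B=9.5238.
  t=3,j=2: stock 152.5003 → up 187.5754 (V=10.0000), down 137.2503 (V=10.0000). Price 9.5238; hedge Δ=0.0000, bond B=9.5238.
  t=3,j=3: stock 208.4171 → up 256.3530 (V=10.0000), down 187.5754 (V=10.0000). Price 9.5238; hedge Δ=0.0000, bond B=9.5238.
  t=2,j=0: stock 90.7200 → up 111.5856 (V=9.5238), down 81.6480 (V=4.3290). Price 6.3717; hedge Δ=0.1735, bond B=-9.3701.
  t=2,j=1: stock 123.9840 → up 152.5003 (V=9.5238), down 111.5856 (V=9.5238). Price 9.0703; hedge Δ=0.0000, bond B=9.0703.
  t=2,j=2: stock 169.4448 → up 208.4171 (V=9.5238), down 152.5003 (V=9.5238). Price 9.0703; hedge Δ=0.0000, bond B=9.0703.
  t=1,j=0: stock 100.8000 → up 123.9840 (V=9.0703), down 90.7200 (V=6.3717). Price 7.2365; hedge Δ=0.0811, bond B=-0.9411.
  t=1,j=1: stock 137.7600 → up 169.4448 (V=9.0703), down 123.9840 (V=9.0703). Price 8.6384; hedge Δ=0.0000, bond B=8.6384.
  t=0,j=0: stock 112.0000 → up 137.7600 (V=8.6384), down 100.8000 (V=7.2365). Price 7.4988; hedge Δ=0.0379, bond B=3.2507.
Root portfolio cost Δ·112+B reproduces V0=7.4988.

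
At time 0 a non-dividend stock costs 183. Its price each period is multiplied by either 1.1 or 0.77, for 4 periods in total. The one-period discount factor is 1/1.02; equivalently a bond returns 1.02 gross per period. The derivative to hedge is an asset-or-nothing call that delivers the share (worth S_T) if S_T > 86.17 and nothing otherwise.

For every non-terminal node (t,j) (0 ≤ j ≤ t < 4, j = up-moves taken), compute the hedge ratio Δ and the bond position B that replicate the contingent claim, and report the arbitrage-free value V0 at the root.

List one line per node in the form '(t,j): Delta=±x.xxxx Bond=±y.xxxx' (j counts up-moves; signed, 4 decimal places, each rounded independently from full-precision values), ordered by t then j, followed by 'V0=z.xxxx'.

(0,0): Delta=1.0143 Bond=-2.8224
(1,0): Delta=1.0781 Bond=-11.8753
(1,1): Delta=1.0000 Bond=0.0000
(2,0): Delta=1.4270 Bond=-49.9653
(2,1): Delta=1.0000 Bond=0.0000
(2,2): Delta=1.0000 Bond=0.0000
(3,0): Delta=3.3333 Bond=-210.2290
(3,1): Delta=1.0000 Bond=0.0000
(3,2): Delta=1.0000 Bond=0.0000
(3,3): Delta=1.0000 Bond=0.0000
V0=182.7947

Since d<R<u, set p* = (R−d)/(u−d) = 0.7576; price each node as the discounted p*-expectation of its children.
At expiry t=4: V(4,0)=0.0000, V(4,1)=91.9001, V(4,2)=131.2858, V(4,3)=187.5512, V(4,4)=267.9303
  t=3,j=0: stock 83.5455 → up 91.9001 (V=91.9001), down 64.3301 (V=0.0000). Price 68.2562; hedge Δ=3.3333, bond B=-210.2290.
  t=3,j=1: stock 119.3508 → up 131.2858 (V=131.2858), down 91.9001 (V=91.9001). Price 119.3508; hedge Δ=1.0000, bond B=0.0000.
  t=3,j=2: stock 170.5011 → up 187.5512 (V=187.5512), down 131.2858 (V=131.2858). Price 170.5011; hedge Δ=1.0000, bond B=0.0000.
  t=3,j=3: stock 243.5730 → up 267.9303 (V=267.9303), down 187.5512 (V=187.5512). Price 243.5730; hedge Δ=1.0000, bond B=0.0000.
  t=2,j=0: stock 108.5007 → up 119.3508 (V=119.3508), down 83.5455 (V=68.2562). Price 104.8669; hedge Δ=1.4270, bond B=-49.9653.
  t=2,j=1: stock 155.0010 → up 170.5011 (V=170.5011), down 119.3508 (V=119.3508). Price 155.0010; hedge Δ=1.0000, bond B=0.0000.
  t=2,j=2: stock 221.4300 → up 243.5730 (V=243.5730), down 170.5011 (V=170.5011). Price 221.4300; hedge Δ=1.0000, bond B=0.0000.
  t=1,j=0: stock 140.9100 → up 155.0010 (V=155.0010), down 108.5007 (V=104.8669). Price 140.0463; hedge Δ=1.0781, bond B=-11.8753.
  t=1,j=1: stock 201.3000 → up 221.4300 (V=221.4300), down 155.0010 (V=155.0010). Price 201.3000; hedge Δ=1.0000, bond B=0.0000.
  t=0,j=0: stock 183.0000 → up 201.3000 (V=201.3000), down 140.9100 (V=140.0463). Price 182.7947; hedge Δ=1.0143, bond B=-2.8224.
Self-financing check: at every node Δ·S+B equals the discounted successor values.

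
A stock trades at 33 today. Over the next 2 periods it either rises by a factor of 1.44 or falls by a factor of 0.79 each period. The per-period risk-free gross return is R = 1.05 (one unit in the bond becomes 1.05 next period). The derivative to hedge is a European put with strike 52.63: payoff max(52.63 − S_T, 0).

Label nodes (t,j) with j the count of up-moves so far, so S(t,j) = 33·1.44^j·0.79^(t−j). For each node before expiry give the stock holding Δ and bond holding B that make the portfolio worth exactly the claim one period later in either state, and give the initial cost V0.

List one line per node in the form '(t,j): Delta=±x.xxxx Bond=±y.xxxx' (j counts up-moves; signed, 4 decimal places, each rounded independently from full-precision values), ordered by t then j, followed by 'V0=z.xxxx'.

The replicating-portfolio and risk-neutral prices coincide; use p* = (1.05−0.79)/(1.44−0.79) = 0.4000 for the latter.
At expiry t=2: V(2,0)=32.0347, V(2,1)=15.0892, V(2,2)=0.0000
  t=1,j=0: stock 26.0700 → up 37.5408 (V=15.0892), down 20.5953 (V=32.0347). Price 24.0538; hedge Δ=-1.0000, bond B=50.1238.
  t=1,j=1: stock 47.5200 → up 68.4288 (V=0.0000), down 37.5408 (V=15.0892). Price 8.6224; hedge Δ=-0.4885, bond B=31.8366.
  t=0,j=0: stock 33.0000 → up 47.5200 (V=8.6224), down 26.0700 (V=24.0538). Price 17.0298; hedge Δ=-0.7194, bond B=40.7704.
Check: Δ(0,0)·S0 + B(0,0) = 17.0298 = V0.

(0,0): Delta=-0.7194 Bond=40.7704
(1,0): Delta=-1.0000 Bond=50.1238
(1,1): Delta=-0.4885 Bond=31.8366
V0=17.0298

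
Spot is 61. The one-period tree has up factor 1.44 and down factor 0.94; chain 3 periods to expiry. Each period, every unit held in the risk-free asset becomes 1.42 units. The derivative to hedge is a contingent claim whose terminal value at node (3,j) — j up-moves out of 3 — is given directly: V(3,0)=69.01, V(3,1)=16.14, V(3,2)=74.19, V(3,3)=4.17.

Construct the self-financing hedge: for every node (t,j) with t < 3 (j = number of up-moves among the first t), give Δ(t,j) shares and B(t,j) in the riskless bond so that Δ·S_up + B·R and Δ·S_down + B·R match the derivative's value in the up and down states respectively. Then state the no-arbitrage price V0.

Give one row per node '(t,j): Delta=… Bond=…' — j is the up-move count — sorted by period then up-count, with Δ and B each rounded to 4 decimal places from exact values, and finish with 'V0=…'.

Risk-neutral probability p* = (R−d)/(u−d) = (1.42−0.94)/(1.44−0.94) = 0.9600.
Terminal values V(3,·): V(3,0)=69.0100, V(3,1)=16.1400, V(3,2)=74.1900, V(3,3)=4.1700
Node (2,0) S=53.8996: V=(p*·16.1400+(1−p*)·69.0100)/1.42=12.8555; Δ=(16.1400−69.0100)/(77.6154−50.6656)=-1.9618; B=V−Δ·S=118.5955
Node (2,1) S=82.5696: V=(p*·74.1900+(1−p*)·16.1400)/1.42=50.6113; Δ=(74.1900−16.1400)/(118.9002−77.6154)=1.4061; B=V−Δ·S=-65.4887
Node (2,2) S=126.4896: V=(p*·4.1700+(1−p*)·74.1900)/1.42=4.9090; Δ=(4.1700−74.1900)/(182.1450−118.9002)=-1.1071; B=V−Δ·S=144.9490
Node (1,0) S=57.3400: V=(p*·50.6113+(1−p*)·12.8555)/1.42=34.5782; Δ=(50.6113−12.8555)/(82.5696−53.8996)=1.3169; B=V−Δ·S=-40.9334
Node (1,1) S=87.8400: V=(p*·4.9090+(1−p*)·50.6113)/1.42=4.7444; Δ=(4.9090−50.6113)/(126.4896−82.5696)=-1.0406; B=V−Δ·S=96.1489
Node (0,0) S=61.0000: V=(p*·4.7444+(1−p*)·34.5782)/1.42=4.1815; Δ=(4.7444−34.5782)/(87.8400−57.3400)=-0.9782; B=V−Δ·S=63.8491
The time-0 hedge costs 4.1815, which is the no-arbitrage price.

(0,0): Delta=-0.9782 Bond=63.8491
(1,0): Delta=1.3169 Bond=-40.9334
(1,1): Delta=-1.0406 Bond=96.1489
(2,0): Delta=-1.9618 Bond=118.5955
(2,1): Delta=1.4061 Bond=-65.4887
(2,2): Delta=-1.1071 Bond=144.9490
V0=4.1815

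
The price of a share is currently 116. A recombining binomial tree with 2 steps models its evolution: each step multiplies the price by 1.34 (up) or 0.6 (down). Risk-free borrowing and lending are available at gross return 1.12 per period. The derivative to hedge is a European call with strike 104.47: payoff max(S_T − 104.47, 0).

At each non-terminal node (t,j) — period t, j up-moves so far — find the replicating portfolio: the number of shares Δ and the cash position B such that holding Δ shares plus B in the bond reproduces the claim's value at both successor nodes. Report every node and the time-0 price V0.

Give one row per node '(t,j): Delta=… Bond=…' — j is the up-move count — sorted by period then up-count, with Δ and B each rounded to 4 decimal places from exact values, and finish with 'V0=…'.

(0,0): Delta=0.7588 Bond=-47.1557
(1,0): Delta=0.0000 Bond=0.0000
(1,1): Delta=0.9026 Bond=-75.1590
V0=40.8683

No-arbitrage ⇒ martingale measure with p* = (R−d)/(u−d) = 0.7027.
Terminal values V(2,·): V(2,0)=0.0000, V(2,1)=0.0000, V(2,2)=103.8196
Node (1,0) S=69.6000: V=(p*·0.0000+(1−p*)·0.0000)/1.12=0.0000; Δ=(0.0000−0.0000)/(93.2640−41.7600)=0.0000; B=V−Δ·S=0.0000
Node (1,1) S=155.4400: V=(p*·103.8196+(1−p*)·0.0000)/1.12=65.1378; Δ=(103.8196−0.0000)/(208.2896−93.2640)=0.9026; B=V−Δ·S=-75.1590
Node (0,0) S=116.0000: V=(p*·65.1378+(1−p*)·0.0000)/1.12=40.8683; Δ=(65.1378−0.0000)/(155.4400−69.6000)=0.7588; B=V−Δ·S=-47.1557
Check: Δ(0,0)·S0 + B(0,0) = 40.8683 = V0.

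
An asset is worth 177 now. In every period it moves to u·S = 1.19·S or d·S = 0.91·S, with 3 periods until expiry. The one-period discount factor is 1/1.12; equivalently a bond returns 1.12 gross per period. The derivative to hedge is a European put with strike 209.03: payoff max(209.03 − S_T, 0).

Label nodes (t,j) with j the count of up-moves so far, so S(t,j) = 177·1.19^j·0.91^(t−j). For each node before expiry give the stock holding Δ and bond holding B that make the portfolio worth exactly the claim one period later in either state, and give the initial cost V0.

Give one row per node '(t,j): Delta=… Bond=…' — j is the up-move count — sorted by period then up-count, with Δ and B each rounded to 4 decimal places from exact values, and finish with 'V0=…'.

(0,0): Delta=-0.2500 Bond=48.5575
(1,0): Delta=-0.7170 Bond=129.5984
(1,1): Delta=-0.1310 Bond=29.3130
(2,0): Delta=-1.0000 Bond=186.6339
(2,1): Delta=-0.6448 Bond=131.3223
(2,2): Delta=0.0000 Bond=0.0000
V0=4.3053

The replicating-portfolio and risk-neutral prices coincide; use p* = (1.12−0.91)/(1.19−0.91) = 0.7500 for the latter.
Terminal payoffs: V(3,0)=75.6479, V(3,1)=34.6073, V(3,2)=0.0000, V(3,3)=0.0000
(2,0): S=146.5737. Δ = (V_up−V_dn)/(S_up−S_dn) = (34.6073−75.6479)/(174.4227−133.3821) = -1.0000. V = [p*·34.6073 + (1−p*)·75.6479]/1.12 = 40.0602. B = V − Δ·S = 186.6339.
(2,1): S=191.6733. Δ = (V_up−V_dn)/(S_up−S_dn) = (0.0000−34.6073)/(228.0912−174.4227) = -0.6448. V = [p*·0.0000 + (1−p*)·34.6073]/1.12 = 7.7248. B = V − Δ·S = 131.3223.
(2,2): S=250.6497. Δ = (V_up−V_dn)/(S_up−S_dn) = (0.0000−0.0000)/(298.2731−228.0912) = 0.0000. V = [p*·0.0000 + (1−p*)·0.0000]/1.12 = 0.0000. B = V − Δ·S = 0.0000.
(1,0): S=161.0700. Δ = (V_up−V_dn)/(S_up−S_dn) = (7.7248−40.0602)/(191.6733−146.5737) = -0.7170. V = [p*·7.7248 + (1−p*)·40.0602]/1.12 = 14.1149. B = V − Δ·S = 129.5984.
(1,1): S=210.6300. Δ = (V_up−V_dn)/(S_up−S_dn) = (0.0000−7.7248)/(250.6497−191.6733) = -0.1310. V = [p*·0.0000 + (1−p*)·7.7248]/1.12 = 1.7243. B = V − Δ·S = 29.3130.
(0,0): S=177.0000. Δ = (V_up−V_dn)/(S_up−S_dn) = (1.7243−14.1149)/(210.6300−161.0700) = -0.2500. V = [p*·1.7243 + (1−p*)·14.1149]/1.12 = 4.3053. B = V − Δ·S = 48.5575.
Root portfolio cost Δ·177+B reproduces V0=4.3053.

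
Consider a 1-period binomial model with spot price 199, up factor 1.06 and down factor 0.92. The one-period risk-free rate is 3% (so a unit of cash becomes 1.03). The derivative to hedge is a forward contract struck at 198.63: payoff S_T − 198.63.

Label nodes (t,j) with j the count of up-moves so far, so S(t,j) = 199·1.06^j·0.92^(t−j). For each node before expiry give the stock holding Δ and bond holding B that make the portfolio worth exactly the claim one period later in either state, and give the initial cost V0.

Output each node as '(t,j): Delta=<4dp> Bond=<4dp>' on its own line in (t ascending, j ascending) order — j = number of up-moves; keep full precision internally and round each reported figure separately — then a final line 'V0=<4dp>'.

(0,0): Delta=1.0000 Bond=-192.8447
V0=6.1553

The replicating-portfolio and risk-neutral prices coincide; use p* = (1.03−0.92)/(1.06−0.92) = 0.7857 for the latter.
Payoff layer (t=1): V(1,0)=-15.5500, V(1,1)=12.3100
  t=0,j=0: stock 199.0000 → up 210.9400 (V=12.3100), down 183.0800 (V=-15.5500). Price 6.1553; hedge Δ=1.0000, bond B=-192.8447.
Check: Δ(0,0)·S0 + B(0,0) = 6.1553 = V0.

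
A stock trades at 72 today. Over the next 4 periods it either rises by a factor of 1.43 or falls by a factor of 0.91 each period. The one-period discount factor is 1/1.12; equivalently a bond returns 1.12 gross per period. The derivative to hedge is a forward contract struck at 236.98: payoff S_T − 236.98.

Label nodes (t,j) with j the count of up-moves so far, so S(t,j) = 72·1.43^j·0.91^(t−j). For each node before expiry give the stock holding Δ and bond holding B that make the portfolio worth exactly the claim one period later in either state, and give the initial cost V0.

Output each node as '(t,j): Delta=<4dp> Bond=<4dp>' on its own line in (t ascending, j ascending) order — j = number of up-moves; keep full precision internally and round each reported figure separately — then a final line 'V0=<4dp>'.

Since d<R<u, set p* = (R−d)/(u−d) = 0.4038; price each node as the discounted p*-expectation of its children.
At expiry t=4: V(4,0)=-187.6060, V(4,1)=-159.3923, V(4,2)=-115.0565, V(4,3)=-45.3860, V(4,4)=64.0964
(3,0): S=54.2571. Δ = (V_up−V_dn)/(S_up−S_dn) = (-159.3923−-187.6060)/(77.5877−49.3740) = 1.0000. V = [p*·-159.3923 + (1−p*)·-187.6060]/1.12 = -157.3322. B = V − Δ·S = -211.5893.
(3,1): S=85.2612. Δ = (V_up−V_dn)/(S_up−S_dn) = (-115.0565−-159.3923)/(121.9235−77.5877) = 1.0000. V = [p*·-115.0565 + (1−p*)·-159.3923]/1.12 = -126.3281. B = V − Δ·S = -211.5893.
(3,2): S=133.9818. Δ = (V_up−V_dn)/(S_up−S_dn) = (-45.3860−-115.0565)/(191.5940−121.9235) = 1.0000. V = [p*·-45.3860 + (1−p*)·-115.0565]/1.12 = -77.6074. B = V − Δ·S = -211.5893.
(3,3): S=210.5429. Δ = (V_up−V_dn)/(S_up−S_dn) = (64.0964−-45.3860)/(301.0764−191.5940) = 1.0000. V = [p*·64.0964 + (1−p*)·-45.3860]/1.12 = -1.0464. B = V − Δ·S = -211.5893.
(2,0): S=59.6232. Δ = (V_up−V_dn)/(S_up−S_dn) = (-126.3281−-157.3322)/(85.2612−54.2571) = 1.0000. V = [p*·-126.3281 + (1−p*)·-157.3322]/1.12 = -129.2958. B = V − Δ·S = -188.9190.
(2,1): S=93.6936. Δ = (V_up−V_dn)/(S_up−S_dn) = (-77.6074−-126.3281)/(133.9818−85.2612) = 1.0000. V = [p*·-77.6074 + (1−p*)·-126.3281]/1.12 = -95.2254. B = V − Δ·S = -188.9190.
(2,2): S=147.2328. Δ = (V_up−V_dn)/(S_up−S_dn) = (-1.0464−-77.6074)/(210.5429−133.9818) = 1.0000. V = [p*·-1.0464 + (1−p*)·-77.6074]/1.12 = -41.6862. B = V − Δ·S = -188.9190.
(1,0): S=65.5200. Δ = (V_up−V_dn)/(S_up−S_dn) = (-95.2254−-129.2958)/(93.6936−59.6232) = 1.0000. V = [p*·-95.2254 + (1−p*)·-129.2958]/1.12 = -103.1577. B = V − Δ·S = -168.6777.
(1,1): S=102.9600. Δ = (V_up−V_dn)/(S_up−S_dn) = (-41.6862−-95.2254)/(147.2328−93.6936) = 1.0000. V = [p*·-41.6862 + (1−p*)·-95.2254]/1.12 = -65.7177. B = V − Δ·S = -168.6777.
(0,0): S=72.0000. Δ = (V_up−V_dn)/(S_up−S_dn) = (-65.7177−-103.1577)/(102.9600−65.5200) = 1.0000. V = [p*·-65.7177 + (1−p*)·-103.1577]/1.12 = -78.6051. B = V − Δ·S = -150.6051.
Root portfolio cost Δ·72+B reproduces V0=-78.6051.

(0,0): Delta=1.0000 Bond=-150.6051
(1,0): Delta=1.0000 Bond=-168.6777
(1,1): Delta=1.0000 Bond=-168.6777
(2,0): Delta=1.0000 Bond=-188.9190
(2,1): Delta=1.0000 Bond=-188.9190
(2,2): Delta=1.0000 Bond=-188.9190
(3,0): Delta=1.0000 Bond=-211.5893
(3,1): Delta=1.0000 Bond=-211.5893
(3,2): Delta=1.0000 Bond=-211.5893
(3,3): Delta=1.0000 Bond=-211.5893
V0=-78.6051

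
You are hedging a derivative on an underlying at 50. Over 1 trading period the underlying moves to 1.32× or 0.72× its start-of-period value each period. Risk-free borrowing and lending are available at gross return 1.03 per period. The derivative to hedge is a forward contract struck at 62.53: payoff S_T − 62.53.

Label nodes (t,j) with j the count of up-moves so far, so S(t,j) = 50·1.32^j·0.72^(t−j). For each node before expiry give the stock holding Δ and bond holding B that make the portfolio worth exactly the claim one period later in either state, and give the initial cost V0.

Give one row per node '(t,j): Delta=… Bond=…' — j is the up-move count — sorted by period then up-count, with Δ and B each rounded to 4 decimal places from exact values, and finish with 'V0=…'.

(0,0): Delta=1.0000 Bond=-60.7087
V0=-10.7087

Under the risk-neutral measure, an up-move has probability p* = (R−d)/(u−d) = 0.5167 and values discount at R = 1.03.
Terminal values V(1,·): V(1,0)=-26.5300, V(1,1)=3.4700
(0,0): S=50.0000. Δ = (V_up−V_dn)/(S_up−S_dn) = (3.4700−-26.5300)/(66.0000−36.0000) = 1.0000. V = [p*·3.4700 + (1−p*)·-26.5300]/1.03 = -10.7087. B = V − Δ·S = -60.7087.
Each (Δ,B) replicates both successor values, so the strategy is self-financing and V0 is arbitrage-free.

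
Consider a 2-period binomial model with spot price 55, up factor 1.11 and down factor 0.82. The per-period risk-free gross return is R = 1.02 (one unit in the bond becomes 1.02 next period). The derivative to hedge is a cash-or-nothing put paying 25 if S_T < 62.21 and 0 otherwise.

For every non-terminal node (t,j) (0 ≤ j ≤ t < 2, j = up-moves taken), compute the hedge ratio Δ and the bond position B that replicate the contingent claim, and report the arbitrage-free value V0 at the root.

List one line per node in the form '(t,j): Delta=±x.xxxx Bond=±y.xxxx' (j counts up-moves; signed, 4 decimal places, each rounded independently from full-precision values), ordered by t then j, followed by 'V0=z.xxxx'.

No-arbitrage ⇒ martingale measure with p* = (R−d)/(u−d) = 0.6897.
Terminal values V(2,·): V(2,0)=25.0000, V(2,1)=25.0000, V(2,2)=0.0000
Node (1,0) S=45.1000: V=(p*·25.0000+(1−p*)·25.0000)/1.02=24.5098; Δ=(25.0000−25.0000)/(50.0610−36.9820)=0.0000; B=V−Δ·S=24.5098
Node (1,1) S=61.0500: V=(p*·0.0000+(1−p*)·25.0000)/1.02=7.6065; Δ=(0.0000−25.0000)/(67.7655−50.0610)=-1.4121; B=V−Δ·S=93.8134
Node (0,0) S=55.0000: V=(p*·7.6065+(1−p*)·24.5098)/1.02=12.6003; Δ=(7.6065−24.5098)/(61.0500−45.1000)=-1.0598; B=V−Δ·S=70.8876
Check: Δ(0,0)·S0 + B(0,0) = 12.6003 = V0.

(0,0): Delta=-1.0598 Bond=70.8876
(1,0): Delta=0.0000 Bond=24.5098
(1,1): Delta=-1.4121 Bond=93.8134
V0=12.6003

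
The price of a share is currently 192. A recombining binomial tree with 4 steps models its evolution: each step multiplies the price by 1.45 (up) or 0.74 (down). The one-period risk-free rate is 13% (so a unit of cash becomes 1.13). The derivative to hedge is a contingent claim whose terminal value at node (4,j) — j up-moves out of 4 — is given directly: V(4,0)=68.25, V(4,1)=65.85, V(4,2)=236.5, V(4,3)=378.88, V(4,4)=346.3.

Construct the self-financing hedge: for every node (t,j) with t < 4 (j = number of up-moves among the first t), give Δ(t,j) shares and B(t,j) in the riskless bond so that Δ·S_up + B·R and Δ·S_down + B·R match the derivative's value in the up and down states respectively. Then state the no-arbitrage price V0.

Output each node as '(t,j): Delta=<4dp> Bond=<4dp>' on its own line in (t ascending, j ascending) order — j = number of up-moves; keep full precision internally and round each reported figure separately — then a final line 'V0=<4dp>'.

Risk-neutral probability p* = (R−d)/(u−d) = (1.13−0.74)/(1.45−0.74) = 0.5493.
Payoff layer (t=4): V(4,0)=68.2500, V(4,1)=65.8500, V(4,2)=236.5000, V(4,3)=378.8800, V(4,4)=346.3000
  t=3,j=0: stock 77.8030 → up 112.8144 (V=65.8500), down 57.5742 (V=68.2500). Price 59.2316; hedge Δ=-0.0434, bond B=62.6119.
  t=3,j=1: stock 152.4518 → up 221.0552 (V=236.5000), down 112.8144 (V=65.8500). Price 141.2277; hedge Δ=1.5766, bond B=-99.1244.
  t=3,j=2: stock 298.7232 → up 433.1486 (V=378.8800), down 221.0552 (V=236.5000). Price 278.5033; hedge Δ=0.6713, bond B=77.9681.
  t=3,j=3: stock 585.3360 → up 848.7372 (V=346.3000), down 433.1486 (V=378.8800). Price 319.4548; hedge Δ=-0.0784, bond B=365.3421.
  t=2,j=0: stock 105.1392 → up 152.4518 (V=141.2277), down 77.8030 (V=59.2316). Price 92.2759; hedge Δ=1.0984, bond B=-23.2117.
  t=2,j=1: stock 206.0160 → up 298.7232 (V=278.5033), down 152.4518 (V=141.2277). Price 191.7103; hedge Δ=0.9385, bond B=-1.6356.
  t=2,j=2: stock 403.6800 → up 585.3360 (V=319.4548), down 298.7232 (V=278.5033). Price 266.3697; hedge Δ=0.1429, bond B=208.6915.
  t=1,j=0: stock 142.0800 → up 206.0160 (V=191.7103), down 105.1392 (V=92.2759). Price 129.9954; hedge Δ=0.9857, bond B=-10.0531.
  t=1,j=1: stock 278.4000 → up 403.6800 (V=266.3697), down 206.0160 (V=191.7103). Price 205.9473; hedge Δ=0.3777, bond B=100.7931.
  t=0,j=0: stock 192.0000 → up 278.4000 (V=205.9473), down 142.0800 (V=129.9954). Price 151.9605; hedge Δ=0.5572, bond B=44.9861.
Check: Δ(0,0)·S0 + B(0,0) = 151.9605 = V0.

(0,0): Delta=0.5572 Bond=44.9861
(1,0): Delta=0.9857 Bond=-10.0531
(1,1): Delta=0.3777 Bond=100.7931
(2,0): Delta=1.0984 Bond=-23.2117
(2,1): Delta=0.9385 Bond=-1.6356
(2,2): Delta=0.1429 Bond=208.6915
(3,0): Delta=-0.0434 Bond=62.6119
(3,1): Delta=1.5766 Bond=-99.1244
(3,2): Delta=0.6713 Bond=77.9681
(3,3): Delta=-0.0784 Bond=365.3421
V0=151.9605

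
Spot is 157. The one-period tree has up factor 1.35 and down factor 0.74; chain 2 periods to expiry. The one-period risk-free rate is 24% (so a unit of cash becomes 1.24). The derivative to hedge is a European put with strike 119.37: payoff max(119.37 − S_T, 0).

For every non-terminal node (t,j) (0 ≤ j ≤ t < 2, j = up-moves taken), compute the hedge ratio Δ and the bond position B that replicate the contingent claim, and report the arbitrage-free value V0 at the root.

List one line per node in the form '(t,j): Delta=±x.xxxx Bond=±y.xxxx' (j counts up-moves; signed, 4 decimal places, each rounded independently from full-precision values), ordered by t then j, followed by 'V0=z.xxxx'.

No-arbitrage ⇒ martingale measure with p* = (R−d)/(u−d) = 0.8197.
Terminal values V(2,·): V(2,0)=33.3968, V(2,1)=0.0000, V(2,2)=0.0000
  t=1,j=0: stock 116.1800 → up 156.8430 (V=0.0000), down 85.9732 (V=33.3968). Price 4.8568; hedge Δ=-0.4712, bond B=59.6056.
  t=1,j=1: stock 211.9500 → up 286.1325 (V=0.0000), down 156.8430 (V=0.0000). Price 0.0000; hedge Δ=0.0000, bond B=0.0000.
  t=0,j=0: stock 157.0000 → up 211.9500 (V=0.0000), down 116.1800 (V=4.8568). Price 0.7063; hedge Δ=-0.0507, bond B=8.6682.
Root portfolio cost Δ·157+B reproduces V0=0.7063.

(0,0): Delta=-0.0507 Bond=8.6682
(1,0): Delta=-0.4712 Bond=59.6056
(1,1): Delta=0.0000 Bond=0.0000
V0=0.7063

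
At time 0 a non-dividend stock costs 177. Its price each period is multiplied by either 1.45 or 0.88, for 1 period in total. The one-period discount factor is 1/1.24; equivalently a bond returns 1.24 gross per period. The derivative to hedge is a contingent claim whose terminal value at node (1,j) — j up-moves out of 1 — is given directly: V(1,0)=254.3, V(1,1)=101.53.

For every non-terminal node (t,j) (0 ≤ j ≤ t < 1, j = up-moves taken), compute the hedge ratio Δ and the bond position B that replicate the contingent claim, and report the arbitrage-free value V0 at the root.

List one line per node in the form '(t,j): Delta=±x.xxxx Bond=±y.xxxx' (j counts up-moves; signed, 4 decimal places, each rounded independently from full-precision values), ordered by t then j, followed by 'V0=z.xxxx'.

The replicating-portfolio and risk-neutral prices coincide; use p* = (1.24−0.88)/(1.45−0.88) = 0.6316 for the latter.
At expiry t=1: V(1,0)=254.3000, V(1,1)=101.5300
(0,0): S=177.0000. Δ = (V_up−V_dn)/(S_up−S_dn) = (101.5300−254.3000)/(256.6500−155.7600) = -1.5142. V = [p*·101.5300 + (1−p*)·254.3000]/1.24 = 127.2691. B = V − Δ·S = 395.2866.
Each (Δ,B) replicates both successor values, so the strategy is self-financing and V0 is arbitrage-free.

(0,0): Delta=-1.5142 Bond=395.2866
V0=127.2691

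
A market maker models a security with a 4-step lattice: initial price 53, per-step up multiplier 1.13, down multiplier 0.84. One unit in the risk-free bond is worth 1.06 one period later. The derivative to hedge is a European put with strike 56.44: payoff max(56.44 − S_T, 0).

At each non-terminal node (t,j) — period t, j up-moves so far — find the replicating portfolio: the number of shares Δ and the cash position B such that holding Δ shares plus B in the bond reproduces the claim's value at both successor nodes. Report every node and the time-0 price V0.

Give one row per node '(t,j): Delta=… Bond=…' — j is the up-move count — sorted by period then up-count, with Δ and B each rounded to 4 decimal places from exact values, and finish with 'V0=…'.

Risk-neutral probability p* = (R−d)/(u−d) = (1.06−0.84)/(1.13−0.84) = 0.7586.
Terminal values V(4,·): V(4,0)=30.0528, V(4,1)=20.9430, V(4,2)=8.6880, V(4,3)=0.0000, V(4,4)=0.0000
  t=3,j=0: stock 31.4133 → up 35.4970 (V=20.9430), down 26.3872 (V=30.0528). Price 21.8320; hedge Δ=-1.0000, bond B=53.2453.
  t=3,j=1: stock 42.2584 → up 47.7520 (V=8.6880), down 35.4970 (V=20.9430). Price 10.9869; hedge Δ=-1.0000, bond B=53.2453.
  t=3,j=2: stock 56.8476 → up 64.2378 (V=0.0000), down 47.7520 (V=8.6880). Price 1.9784; hedge Δ=-0.5270, bond B=31.9371.
  t=3,j=3: stock 76.4735 → up 86.4151 (V=0.0000), down 64.2378 (V=0.0000). Price 0.0000; hedge Δ=0.0000, bond B=0.0000.
  t=2,j=0: stock 37.3968 → up 42.2584 (V=10.9869), down 31.4133 (V=21.8320). Price 12.8346; hedge Δ=-1.0000, bond B=50.2314.
  t=2,j=1: stock 50.3076 → up 56.8476 (V=1.9784), down 42.2584 (V=10.9869). Price 3.9178; hedge Δ=-0.6175, bond B=34.9816.
  t=2,j=2: stock 67.6757 → up 76.4735 (V=0.0000), down 56.8476 (V=1.9784). Price 0.4505; hedge Δ=-0.1008, bond B=7.2726.
  t=1,j=0: stock 44.5200 → up 50.3076 (V=3.9178), down 37.3968 (V=12.8346). Price 5.7265; hedge Δ=-0.6906, bond B=36.4741.
  t=1,j=1: stock 59.8900 → up 67.6757 (V=0.4505), down 50.3076 (V=3.9178). Price 1.2146; hedge Δ=-0.1996, bond B=13.1707.
  t=0,j=0: stock 53.0000 → up 59.8900 (V=1.2146), down 44.5200 (V=5.7265). Price 2.1733; hedge Δ=-0.2936, bond B=17.7318.
Root portfolio cost Δ·53+B reproduces V0=2.1733.

(0,0): Delta=-0.2936 Bond=17.7318
(1,0): Delta=-0.6906 Bond=36.4741
(1,1): Delta=-0.1996 Bond=13.1707
(2,0): Delta=-1.0000 Bond=50.2314
(2,1): Delta=-0.6175 Bond=34.9816
(2,2): Delta=-0.1008 Bond=7.2726
(3,0): Delta=-1.0000 Bond=53.2453
(3,1): Delta=-1.0000 Bond=53.2453
(3,2): Delta=-0.5270 Bond=31.9371
(3,3): Delta=0.0000 Bond=0.0000
V0=2.1733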